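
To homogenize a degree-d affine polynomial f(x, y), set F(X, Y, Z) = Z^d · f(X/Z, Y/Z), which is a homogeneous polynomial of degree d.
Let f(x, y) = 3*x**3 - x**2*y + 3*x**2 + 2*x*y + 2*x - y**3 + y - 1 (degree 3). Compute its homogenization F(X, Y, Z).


F(X, Y, Z) = 3*X**3 - X**2*Y + 3*X**2*Z + 2*X*Y*Z + 2*X*Z**2 - Y**3 + Y*Z**2 - Z**3

deg(f) = 3.
Substitute x = X/Z, y = Y/Z into f, then multiply by Z^3.
  monomial 3·x^3·y^0 ↦ 3·X^3·Y^0·Z^0.
  monomial -1·x^2·y^1 ↦ -1·X^2·Y^1·Z^0.
  monomial 3·x^2·y^0 ↦ 3·X^2·Y^0·Z^1.
  monomial 2·x^1·y^1 ↦ 2·X^1·Y^1·Z^1.
  monomial 2·x^1·y^0 ↦ 2·X^1·Y^0·Z^2.
  monomial -1·x^0·y^3 ↦ -1·X^0·Y^3·Z^0.
  monomial 1·x^0·y^1 ↦ 1·X^0·Y^1·Z^2.
  monomial -1·x^0·y^0 ↦ -1·X^0·Y^0·Z^3.
Collecting: F(X, Y, Z) = 3*X**3 - X**2*Y + 3*X**2*Z + 2*X*Y*Z + 2*X*Z**2 - Y**3 + Y*Z**2 - Z**3.


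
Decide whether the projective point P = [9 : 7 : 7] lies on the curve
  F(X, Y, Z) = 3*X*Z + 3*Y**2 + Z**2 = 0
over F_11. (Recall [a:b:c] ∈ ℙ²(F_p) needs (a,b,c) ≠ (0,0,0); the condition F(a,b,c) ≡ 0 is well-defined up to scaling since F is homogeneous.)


F(9,7,7) ≡ 0 (mod 11); P is on the curve.

Evaluate F(9, 7, 7) term-by-term (mod 11).
  3*X*Z ↦ 3·9·1·7 = 189
  3*Y**2 ↦ 3·1·49·1 = 147
  Z**2 ↦ 1·1·1·49 = 49
Sum: F(9, 7, 7) = (189) + (147) + (49) = 385.
Reducing mod 11: 385 ≡ 0 (mod 11).
Since F(a, b, c) ≡ 0 (mod 11), P lies on the curve.


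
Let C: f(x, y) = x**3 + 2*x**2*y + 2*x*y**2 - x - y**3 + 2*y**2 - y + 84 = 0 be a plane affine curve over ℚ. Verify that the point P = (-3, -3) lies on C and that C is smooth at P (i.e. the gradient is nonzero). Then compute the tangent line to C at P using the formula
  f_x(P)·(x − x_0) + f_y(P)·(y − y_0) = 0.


Tangent line at P: 80*x + 14*y + 282 = 0.

Step 1: f(-3, -3) = 0, so P lies on C.
Step 2: partial derivatives
  f_x(x, y) = 3*x**2 + 4*x*y + 2*y**2 - 1, f_y(x, y) = 2*x**2 + 4*x*y - 3*y**2 + 4*y - 1.
  f_x(P) = 80, f_y(P) = 14 (gradient nonzero, so P is smooth).
Step 3: tangent line at P: 80·(x − -3) + 14·(y − -3) = 0.
Expanding: 80*x + 14*y + 282 = 0.


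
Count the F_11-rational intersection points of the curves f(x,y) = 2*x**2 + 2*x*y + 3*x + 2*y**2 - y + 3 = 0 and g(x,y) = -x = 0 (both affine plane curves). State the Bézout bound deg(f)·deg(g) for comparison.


Common zeros: ∅; count = 0; Bézout bound = 2.

deg(f) = 2, deg(g) = 1, so Bézout bound = 2.
Scan x ∈ F_11. For each x, list the y ∈ F_11 with f(x, y) ≡ 0 and those with g(x, y) ≡ 0 (mod 11); the common zeros in that column are the intersection.
  x = 0: f ≡ 0 at y ∈ ∅; g ≡ 0 at y ∈ {0, 1, 2, 3, 4, 5, 6, 7, 8, 9, 10}; common: ∅.
  x = 1: f ≡ 0 at y ∈ {1, 4}; g ≡ 0 at y ∈ ∅; common: ∅.
  x = 2: f ≡ 0 at y ∈ {1, 3}; g ≡ 0 at y ∈ ∅; common: ∅.
  x = 3: f ≡ 0 at y ∈ {6, 8}; g ≡ 0 at y ∈ ∅; common: ∅.
  x = 4: f ≡ 0 at y ∈ {5, 8}; g ≡ 0 at y ∈ ∅; common: ∅.
  x = 5: f ≡ 0 at y ∈ ∅; g ≡ 0 at y ∈ ∅; common: ∅.
  x = 6: f ≡ 0 at y ∈ {5, 6}; g ≡ 0 at y ∈ ∅; common: ∅.
  x = 7: f ≡ 0 at y ∈ ∅; g ≡ 0 at y ∈ ∅; common: ∅.
  x = 8: f ≡ 0 at y ∈ ∅; g ≡ 0 at y ∈ ∅; common: ∅.
  x = 9: f ≡ 0 at y ∈ ∅; g ≡ 0 at y ∈ ∅; common: ∅.
  x = 10: f ≡ 0 at y ∈ {3, 4}; g ≡ 0 at y ∈ ∅; common: ∅.
Collecting: common zeros = ∅, so the count is 0.
Comparison with the Bézout bound: 0 ≤ 2 = deg(f)·deg(g), as expected for curves with no common component (the affine F_11-count falls short of the bound because intersections may lie at infinity, over extension fields, or carry multiplicity).


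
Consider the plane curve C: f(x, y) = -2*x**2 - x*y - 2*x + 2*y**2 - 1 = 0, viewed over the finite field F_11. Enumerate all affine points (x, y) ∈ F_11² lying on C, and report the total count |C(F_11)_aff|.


Affine F_11-points: {(2, 4), (2, 8), (3, 9), (4, 5), (4, 8), (6, 4), (6, 10), (8, 6), (8, 9), (9, 5), (10, 6), (10, 10)}; count = 12.

For each of the 121 pairs (x, y) ∈ F_11², evaluate f(x, y) mod 11. Record the zeros.
  x = 0: [0↦10, 1↦1, 2↦7, 3↦6, 4↦9, 5↦5, 6↦5, 7↦9, 8↦6, 9↦7, 10↦1]  zeros at y ∈ ∅
  x = 1: [0↦6, 1↦7, 2↦1, 3↦10, 4↦1, 5↦7, 6↦6, 7↦9, 8↦5, 9↦5, 10↦9]  zeros at y ∈ ∅
  x = 2: [0↦9, 1↦9, 2↦2, 3↦10, 4↦0, 5↦5, 6↦3, 7↦5, 8↦0, 9↦10, 10↦2]  zeros at y ∈ {4, 8}
  x = 3: [0↦8, 1↦7, 2↦10, 3↦6, 4↦6, 5↦10, 6↦7, 7↦8, 8↦2, 9↦0, 10↦2]  zeros at y ∈ {9}
  x = 4: [0↦3, 1↦1, 2↦3, 3↦9, 4↦8, 5↦0, 6↦7, 7↦7, 8↦0, 9↦8, 10↦9]  zeros at y ∈ {5, 8}
  x = 5: [0↦5, 1↦2, 2↦3, 3↦8, 4↦6, 5↦8, 6↦3, 7↦2, 8↦5, 9↦1, 10↦1]  zeros at y ∈ ∅
  x = 6: [0↦3, 1↦10, 2↦10, 3↦3, 4↦0, 5↦1, 6↦6, 7↦4, 8↦6, 9↦1, 10↦0]  zeros at y ∈ {4, 10}
  x = 7: [0↦8, 1↦3, 2↦2, 3↦5, 4↦1, 5↦1, 6↦5, 7↦2, 8↦3, 9↦8, 10↦6]  zeros at y ∈ ∅
  x = 8: [0↦9, 1↦3, 2↦1, 3↦3, 4↦9, 5↦8, 6↦0, 7↦7, 8↦7, 9↦0, 10↦8]  zeros at y ∈ {6, 9}
  x = 9: [0↦6, 1↦10, 2↦7, 3↦8, 4↦2, 5↦0, 6↦2, 7↦8, 8↦7, 9↦10, 10↦6]  zeros at y ∈ {5}
  x = 10: [0↦10, 1↦2, 2↦9, 3↦9, 4↦2, 5↦10, 6↦0, 7↦5, 8↦3, 9↦5, 10↦0]  zeros at y ∈ {6, 10}
Collecting zeros: affine points = {(2, 4), (2, 8), (3, 9), (4, 5), (4, 8), (6, 4), (6, 10), (8, 6), (8, 9), (9, 5), (10, 6), (10, 10)}.
Total count |C(F_11)_aff| = 12.


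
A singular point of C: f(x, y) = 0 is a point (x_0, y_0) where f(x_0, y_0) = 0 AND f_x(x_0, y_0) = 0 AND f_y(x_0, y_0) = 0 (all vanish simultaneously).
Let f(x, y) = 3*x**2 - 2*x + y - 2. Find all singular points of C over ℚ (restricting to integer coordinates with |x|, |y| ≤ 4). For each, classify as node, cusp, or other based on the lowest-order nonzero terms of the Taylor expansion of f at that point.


No singular points in the scanned grid; C is smooth there.

Compute partial derivatives:
  f_x = 6*x - 2.
  f_y = 1.
f_y = 1 is a nonzero constant, so f_y never vanishes: no point (x, y) can satisfy f = f_x = f_y = 0. In particular no (x, y) ∈ {−4, ..., 4}² is singular; the curve is smooth.


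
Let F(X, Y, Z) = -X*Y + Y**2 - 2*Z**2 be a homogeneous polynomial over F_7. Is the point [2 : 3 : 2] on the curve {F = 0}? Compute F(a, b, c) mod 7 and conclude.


F(2,3,2) ≡ 2 (mod 7); P is NOT on the curve.

Evaluate F(2, 3, 2) term-by-term (mod 7).
  -X*Y ↦ -1·2·3·1 = -6
  Y**2 ↦ 1·1·9·1 = 9
  -2*Z**2 ↦ -2·1·1·4 = -8
Sum: F(2, 3, 2) = (-6) + (9) + (-8) = -5.
Reducing mod 7: -5 ≡ 2 (mod 7).
Since F(a, b, c) ≡ 2 ≠ 0 (mod 7), P does NOT lie on the curve.


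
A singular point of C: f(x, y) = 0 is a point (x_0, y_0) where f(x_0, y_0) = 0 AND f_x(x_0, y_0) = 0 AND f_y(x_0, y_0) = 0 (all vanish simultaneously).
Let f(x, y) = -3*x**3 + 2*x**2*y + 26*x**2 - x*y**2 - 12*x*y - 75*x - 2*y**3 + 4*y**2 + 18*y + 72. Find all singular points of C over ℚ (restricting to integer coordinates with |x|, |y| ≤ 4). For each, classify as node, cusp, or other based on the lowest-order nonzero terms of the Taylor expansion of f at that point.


Singular points: {(3, 0)}; classification: node.

Compute partial derivatives:
  f_x = -9*x**2 + 4*x*y + 52*x - y**2 - 12*y - 75.
  f_y = 2*x**2 - 2*x*y - 12*x - 6*y**2 + 8*y + 18.
Scan x_0 ∈ {−4, ..., 4}. For each x_0, f_y(x_0, y) is a polynomial in y; find its integer roots y ∈ {−4, ..., 4}, then test f_x and f at those candidates.
  x = -4: f_y(-4, y) = -6*y**2 + 16*y + 98; no integer root y with |y| ≤ 4.
  x = -3: f_y(-3, y) = -6*y**2 + 14*y + 72; no integer root y with |y| ≤ 4.
  x = -2: f_y(-2, y) = -6*y**2 + 12*y + 50; no integer root y with |y| ≤ 4.
  x = -1: f_y(-1, y) = -6*y**2 + 10*y + 32; no integer root y with |y| ≤ 4.
  x = 0: f_y(0, y) = -6*y**2 + 8*y + 18; no integer root y with |y| ≤ 4.
  x = 1: f_y(1, y) = -6*y**2 + 6*y + 8; no integer root y with |y| ≤ 4.
  x = 2: f_y(2, y) = -6*y**2 + 4*y + 2; vanishes at y ∈ {1}. (2, 1): f_x = -12 ≠ 0.
  x = 3: f_y(3, y) = -6*y**2 + 2*y; vanishes at y ∈ {0}. (3, 0): f_x = 0, f = 0 — SINGULAR.
  x = 4: f_y(4, y) = 2 - 6*y**2; no integer root y with |y| ≤ 4.
Only singular point on the grid: (3, 0).
Classify: substitute x = 3 + u, y = 0 + v and expand: f = -3*u**3 + 2*u**2*v - u**2 - u*v**2 - 2*v**3 + v**2.
No constant or linear terms (consistent with a singular point). Quadratic part: -u**2 + v**2. Cubic part: -3*u**3 + 2*u**2*v - u*v**2 - 2*v**3.
The quadratic part v**2 - u**2 = (v − u)(v + u) splits into two distinct linear factors, so there are two distinct tangent lines y − 0 = ±(x − 3) — this is a node (ordinary double point).
Classification: node.


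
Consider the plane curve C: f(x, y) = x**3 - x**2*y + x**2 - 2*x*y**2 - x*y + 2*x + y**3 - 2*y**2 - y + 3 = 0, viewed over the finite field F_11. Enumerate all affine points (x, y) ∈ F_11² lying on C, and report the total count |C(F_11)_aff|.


Affine F_11-points: {(0, 9), (1, 3), (1, 9), (2, 2), (5, 1), (5, 3), (5, 8), (7, 3), (7, 4), (7, 9), (8, 2), (8, 6), (8, 10), (10, 5)}; count = 14.

For each of the 121 pairs (x, y) ∈ F_11², evaluate f(x, y) mod 11. Record the zeros.
  x = 0: [0↦3, 1↦1, 2↦1, 3↦9, 4↦9, 5↦7, 6↦9, 7↦10, 8↦5, 9↦0, 10↦1]  zeros at y ∈ {9}
  x = 1: [0↦7, 1↦1, 2↦4, 3↦0, 4↦6, 5↦6, 6↦6, 7↦1, 8↦8, 9↦0, 10↦5]  zeros at y ∈ {3, 9}
  x = 2: [0↦8, 1↦7, 2↦0, 3↦4, 4↦3, 5↦3, 6↦10, 7↦8, 8↦3, 9↦1, 10↦8]  zeros at y ∈ {2}
  x = 3: [0↦1, 1↦3, 2↦6, 3↦5, 4↦6, 5↦4, 6↦5, 7↦4, 8↦7, 9↦9, 10↦5]  zeros at y ∈ ∅
  x = 4: [0↦3, 1↦6, 2↦6, 3↦9, 4↦10, 5↦4, 6↦8, 7↦6, 8↦4, 9↦8, 10↦2]  zeros at y ∈ ∅
  x = 5: [0↦9, 1↦0, 2↦6, 3↦0, 4↦10, 5↦9, 6↦3, 7↦9, 8↦0, 9↦4, 10↦5]  zeros at y ∈ {1, 3, 8}
  x = 6: [0↦3, 1↦2, 2↦1, 3↦6, 4↦1, 5↦3, 6↦7, 7↦8, 8↦1, 9↦3, 10↦9]  zeros at y ∈ ∅
  x = 7: [0↦2, 1↦7, 2↦8, 3↦0, 4↦0, 5↦3, 6↦4, 7↦9, 8↦2, 9↦0, 10↦9]  zeros at y ∈ {3, 4, 9}
  x = 8: [0↦1, 1↦10, 2↦0, 3↦10, 4↦2, 5↦4, 6↦0, 7↦7, 8↦9, 9↦1, 10↦0]  zeros at y ∈ {2, 6, 10}
  x = 9: [0↦6, 1↦6, 2↦5, 3↦9, 4↦2, 5↦1, 6↦1, 7↦8, 8↦6, 9↦1, 10↦10]  zeros at y ∈ ∅
  x = 10: [0↦1, 1↦1, 2↦7, 3↦3, 4↦6, 5↦0, 6↦2, 7↦7, 8↦10, 9↦6, 10↦1]  zeros at y ∈ {5}
Collecting zeros: affine points = {(0, 9), (1, 3), (1, 9), (2, 2), (5, 1), (5, 3), (5, 8), (7, 3), (7, 4), (7, 9), (8, 2), (8, 6), (8, 10), (10, 5)}.
Total count |C(F_11)_aff| = 14.


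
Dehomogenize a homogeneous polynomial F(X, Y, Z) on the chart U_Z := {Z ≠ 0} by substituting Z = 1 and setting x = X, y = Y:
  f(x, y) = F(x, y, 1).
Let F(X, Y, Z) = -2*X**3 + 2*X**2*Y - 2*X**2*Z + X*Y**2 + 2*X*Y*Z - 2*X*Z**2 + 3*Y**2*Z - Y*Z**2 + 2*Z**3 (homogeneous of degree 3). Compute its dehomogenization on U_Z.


f(x, y) = -2*x**3 + 2*x**2*y - 2*x**2 + x*y**2 + 2*x*y - 2*x + 3*y**2 - y + 2

On U_Z we set Z = 1. Each monomial c·X^i·Y^j·Z^k in F becomes c·x^i·y^j·1^k = c·x^i·y^j.
Substituting Z = 1: F(X, Y, 1) = -2*x**3 + 2*x**2*y - 2*x**2 + x*y**2 + 2*x*y - 2*x + 3*y**2 - y + 2.
Note: deg(f) ≤ deg(F) = 3; strict inequality happens when F is divisible by Z (lost terms).


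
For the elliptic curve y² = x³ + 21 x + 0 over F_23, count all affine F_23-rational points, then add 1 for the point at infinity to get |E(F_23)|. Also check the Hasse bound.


Affine points = {(0, 0), (2, 2), (2, 21), (5, 0), (8, 6), (8, 17), (12, 5), (12, 18), (13, 3), (13, 20), (14, 5), (14, 18), (16, 4), (16, 19), (17, 7), (17, 16), (18, 0), (19, 6), (19, 17), (20, 5), (20, 18), (22, 1), (22, 22)}; affine count = 23; |E(F_23)| = 24.

Discriminant check: Δ ∝ 4a³ + 27b² = 4·21³ + 27·0² = 4·9261 + 27·0 ≡ 14 (mod 23). Nonzero ⇒ E is nonsingular.
For each x ∈ F_23, compute rhs = x³ + 21·x + 0 mod 23, then count y ∈ F_23 with y² ≡ rhs.
  x = 0: rhs = 0, matching y values: 0 (1 points).
  x = 1: rhs = 22, matching y values: none (0 points).
  x = 2: rhs = 4, matching y values: 2, 21 (2 points).
  x = 3: rhs = 21, matching y values: none (0 points).
  x = 4: rhs = 10, matching y values: none (0 points).
  x = 5: rhs = 0, matching y values: 0 (1 points).
  x = 6: rhs = 20, matching y values: none (0 points).
  x = 7: rhs = 7, matching y values: none (0 points).
  x = 8: rhs = 13, matching y values: 6, 17 (2 points).
  x = 9: rhs = 21, matching y values: none (0 points).
  x = 10: rhs = 14, matching y values: none (0 points).
  x = 11: rhs = 21, matching y values: none (0 points).
  x = 12: rhs = 2, matching y values: 5, 18 (2 points).
  x = 13: rhs = 9, matching y values: 3, 20 (2 points).
  x = 14: rhs = 2, matching y values: 5, 18 (2 points).
  x = 15: rhs = 10, matching y values: none (0 points).
  x = 16: rhs = 16, matching y values: 4, 19 (2 points).
  x = 17: rhs = 3, matching y values: 7, 16 (2 points).
  x = 18: rhs = 0, matching y values: 0 (1 points).
  x = 19: rhs = 13, matching y values: 6, 17 (2 points).
  x = 20: rhs = 2, matching y values: 5, 18 (2 points).
  x = 21: rhs = 19, matching y values: none (0 points).
  x = 22: rhs = 1, matching y values: 1, 22 (2 points).
Total affine count: 23.
Full point count |E(F_23)| = 23 + 1 = 24.
Hasse bound: |24 − (23+1)| = |0| = 0 ≤ 2√23 ≈ 9.5917 ✓.


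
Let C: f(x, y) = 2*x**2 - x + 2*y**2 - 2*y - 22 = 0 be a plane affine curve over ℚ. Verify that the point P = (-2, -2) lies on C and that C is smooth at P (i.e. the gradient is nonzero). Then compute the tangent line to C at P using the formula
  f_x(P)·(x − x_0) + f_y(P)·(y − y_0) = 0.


Tangent line at P: -9*x - 10*y - 38 = 0.

Step 1: f(-2, -2) = 0, so P lies on C.
Step 2: partial derivatives
  f_x(x, y) = 4*x - 1, f_y(x, y) = 4*y - 2.
  f_x(P) = -9, f_y(P) = -10 (gradient nonzero, so P is smooth).
Step 3: tangent line at P: -9·(x − -2) + -10·(y − -2) = 0.
Expanding: -9*x - 10*y - 38 = 0.


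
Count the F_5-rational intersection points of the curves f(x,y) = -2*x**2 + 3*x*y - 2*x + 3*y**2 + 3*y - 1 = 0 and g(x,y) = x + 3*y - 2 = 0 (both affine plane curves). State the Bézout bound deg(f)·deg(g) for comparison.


Common zeros: ∅; count = 0; Bézout bound = 2.

deg(f) = 2, deg(g) = 1, so Bézout bound = 2.
Scan x ∈ F_5. For each x, list the y ∈ F_5 with f(x, y) ≡ 0 and those with g(x, y) ≡ 0 (mod 5); the common zeros in that column are the intersection.
  x = 0: f ≡ 0 at y ∈ {1, 3}; g ≡ 0 at y ∈ {4}; common: ∅.
  x = 1: f ≡ 0 at y ∈ {0, 3}; g ≡ 0 at y ∈ {2}; common: ∅.
  x = 2: f ≡ 0 at y ∈ ∅; g ≡ 0 at y ∈ {0}; common: ∅.
  x = 3: f ≡ 0 at y ∈ {0, 1}; g ≡ 0 at y ∈ {3}; common: ∅.
  x = 4: f ≡ 0 at y ∈ ∅; g ≡ 0 at y ∈ {1}; common: ∅.
Collecting: common zeros = ∅, so the count is 0.
Comparison with the Bézout bound: 0 ≤ 2 = deg(f)·deg(g), as expected for curves with no common component (the affine F_5-count falls short of the bound because intersections may lie at infinity, over extension fields, or carry multiplicity).


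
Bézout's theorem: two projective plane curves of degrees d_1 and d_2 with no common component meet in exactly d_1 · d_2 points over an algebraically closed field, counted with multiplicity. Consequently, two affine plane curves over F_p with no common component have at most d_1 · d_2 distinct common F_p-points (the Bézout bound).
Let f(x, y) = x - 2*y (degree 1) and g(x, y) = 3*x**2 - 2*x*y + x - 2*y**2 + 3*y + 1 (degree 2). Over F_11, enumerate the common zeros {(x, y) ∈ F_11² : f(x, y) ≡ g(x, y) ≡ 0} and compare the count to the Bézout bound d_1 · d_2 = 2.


Common zeros: {(3, 7), (10, 5)}; count = 2; Bézout bound = 2.

deg(f) = 1, deg(g) = 2, so Bézout bound = 2.
Scan x ∈ F_11. For each x, list the y ∈ F_11 with f(x, y) ≡ 0 and those with g(x, y) ≡ 0 (mod 11); the common zeros in that column are the intersection.
  x = 0: f ≡ 0 at y ∈ {0}; g ≡ 0 at y ∈ ∅; common: ∅.
  x = 1: f ≡ 0 at y ∈ {6}; g ≡ 0 at y ∈ ∅; common: ∅.
  x = 2: f ≡ 0 at y ∈ {1}; g ≡ 0 at y ∈ {8}; common: ∅.
  x = 3: f ≡ 0 at y ∈ {7}; g ≡ 0 at y ∈ {7, 8}; common: {7}.
  x = 4: f ≡ 0 at y ∈ {2}; g ≡ 0 at y ∈ {5, 9}; common: ∅.
  x = 5: f ≡ 0 at y ∈ {8}; g ≡ 0 at y ∈ {6, 7}; common: ∅.
  x = 6: f ≡ 0 at y ∈ {3}; g ≡ 0 at y ∈ {6}; common: ∅.
  x = 7: f ≡ 0 at y ∈ {9}; g ≡ 0 at y ∈ ∅; common: ∅.
  x = 8: f ≡ 0 at y ∈ {4}; g ≡ 0 at y ∈ ∅; common: ∅.
  x = 9: f ≡ 0 at y ∈ {10}; g ≡ 0 at y ∈ {0, 9}; common: ∅.
  x = 10: f ≡ 0 at y ∈ {5}; g ≡ 0 at y ∈ {3, 5}; common: {5}.
Collecting: common zeros = {(3, 7), (10, 5)}, so the count is 2.
Comparison with the Bézout bound: 2 ≤ 2 = deg(f)·deg(g), as expected for curves with no common component (the bound is attained).


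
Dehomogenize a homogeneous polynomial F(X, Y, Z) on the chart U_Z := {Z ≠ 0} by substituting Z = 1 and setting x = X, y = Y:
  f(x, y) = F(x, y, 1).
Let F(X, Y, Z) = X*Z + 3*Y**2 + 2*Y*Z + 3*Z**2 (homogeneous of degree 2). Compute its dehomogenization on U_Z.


f(x, y) = x + 3*y**2 + 2*y + 3

On U_Z we set Z = 1. Each monomial c·X^i·Y^j·Z^k in F becomes c·x^i·y^j·1^k = c·x^i·y^j.
Substituting Z = 1: F(X, Y, 1) = x + 3*y**2 + 2*y + 3.
Note: deg(f) ≤ deg(F) = 2; strict inequality happens when F is divisible by Z (lost terms).


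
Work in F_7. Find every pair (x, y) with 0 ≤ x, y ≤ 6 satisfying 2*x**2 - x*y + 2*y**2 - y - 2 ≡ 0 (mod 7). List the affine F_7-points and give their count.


Affine F_7-points: {(1, 0), (1, 1), (3, 1), (4, 2), (4, 4), (5, 4), (5, 6), (6, 0)}; count = 8.

For each of the 49 pairs (x, y) ∈ F_7², evaluate f(x, y) mod 7. Record the zeros.
  x = 0: [0↦5, 1↦6, 2↦4, 3↦6, 4↦5, 5↦1, 6↦1]  zeros at y ∈ ∅
  x = 1: [0↦0, 1↦0, 2↦4, 3↦5, 4↦3, 5↦5, 6↦4]  zeros at y ∈ {0, 1}
  x = 2: [0↦6, 1↦5, 2↦1, 3↦1, 4↦5, 5↦6, 6↦4]  zeros at y ∈ ∅
  x = 3: [0↦2, 1↦0, 2↦2, 3↦1, 4↦4, 5↦4, 6↦1]  zeros at y ∈ {1}
  x = 4: [0↦2, 1↦6, 2↦0, 3↦5, 4↦0, 5↦6, 6↦2]  zeros at y ∈ {2, 4}
  x = 5: [0↦6, 1↦2, 2↦2, 3↦6, 4↦0, 5↦5, 6↦0]  zeros at y ∈ {4, 6}
  x = 6: [0↦0, 1↦2, 2↦1, 3↦4, 4↦4, 5↦1, 6↦2]  zeros at y ∈ {0}
Collecting zeros: affine points = {(1, 0), (1, 1), (3, 1), (4, 2), (4, 4), (5, 4), (5, 6), (6, 0)}.
Total count |C(F_7)_aff| = 8.


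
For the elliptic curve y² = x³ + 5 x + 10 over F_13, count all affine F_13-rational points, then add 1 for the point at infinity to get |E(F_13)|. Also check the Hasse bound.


Affine points = {(0, 6), (0, 7), (1, 4), (1, 9), (3, 0), (4, 4), (4, 9), (5, 2), (5, 11), (6, 3), (6, 10), (8, 4), (8, 9), (9, 2), (9, 11), (12, 2), (12, 11)}; affine count = 17; |E(F_13)| = 18.

Discriminant check: Δ ∝ 4a³ + 27b² = 4·5³ + 27·10² = 4·125 + 27·100 ≡ 2 (mod 13). Nonzero ⇒ E is nonsingular.
For each x ∈ F_13, compute rhs = x³ + 5·x + 10 mod 13, then count y ∈ F_13 with y² ≡ rhs.
  x = 0: rhs = 10, matching y values: 6, 7 (2 points).
  x = 1: rhs = 3, matching y values: 4, 9 (2 points).
  x = 2: rhs = 2, matching y values: none (0 points).
  x = 3: rhs = 0, matching y values: 0 (1 points).
  x = 4: rhs = 3, matching y values: 4, 9 (2 points).
  x = 5: rhs = 4, matching y values: 2, 11 (2 points).
  x = 6: rhs = 9, matching y values: 3, 10 (2 points).
  x = 7: rhs = 11, matching y values: none (0 points).
  x = 8: rhs = 3, matching y values: 4, 9 (2 points).
  x = 9: rhs = 4, matching y values: 2, 11 (2 points).
  x = 10: rhs = 7, matching y values: none (0 points).
  x = 11: rhs = 5, matching y values: none (0 points).
  x = 12: rhs = 4, matching y values: 2, 11 (2 points).
Total affine count: 17.
Full point count |E(F_13)| = 17 + 1 = 18.
Hasse bound: |18 − (13+1)| = |4| = 4 ≤ 2√13 ≈ 7.2111 ✓.


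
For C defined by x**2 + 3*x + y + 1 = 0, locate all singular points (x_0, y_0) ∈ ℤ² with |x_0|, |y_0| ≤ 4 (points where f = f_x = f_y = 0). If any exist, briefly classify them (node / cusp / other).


No singular points in the scanned grid; C is smooth there.

Compute partial derivatives:
  f_x = 2*x + 3.
  f_y = 1.
f_y = 1 is a nonzero constant, so f_y never vanishes: no point (x, y) can satisfy f = f_x = f_y = 0. In particular no (x, y) ∈ {−4, ..., 4}² is singular; the curve is smooth.


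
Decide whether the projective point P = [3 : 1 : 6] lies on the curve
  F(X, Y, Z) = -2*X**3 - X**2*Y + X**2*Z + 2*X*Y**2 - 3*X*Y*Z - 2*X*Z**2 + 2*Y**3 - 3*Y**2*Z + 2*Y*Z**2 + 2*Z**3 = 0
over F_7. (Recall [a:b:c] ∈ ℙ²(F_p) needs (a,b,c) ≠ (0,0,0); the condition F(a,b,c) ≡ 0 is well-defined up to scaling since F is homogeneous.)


F(3,1,6) ≡ 5 (mod 7); P is NOT on the curve.

Evaluate F(3, 1, 6) term-by-term (mod 7).
  -2*X**3 ↦ -2·27·1·1 = -54
  -X**2*Y ↦ -1·9·1·1 = -9
  X**2*Z ↦ 1·9·1·6 = 54
  2*X*Y**2 ↦ 2·3·1·1 = 6
  -3*X*Y*Z ↦ -3·3·1·6 = -54
  -2*X*Z**2 ↦ -2·3·1·36 = -216
  2*Y**3 ↦ 2·1·1·1 = 2
  -3*Y**2*Z ↦ -3·1·1·6 = -18
  2*Y*Z**2 ↦ 2·1·1·36 = 72
  2*Z**3 ↦ 2·1·1·216 = 432
Sum: F(3, 1, 6) = (-54) + (-9) + (54) + (6) + (-54) + (-216) + (2) + (-18) + (72) + (432) = 215.
Reducing mod 7: 215 ≡ 5 (mod 7).
Since F(a, b, c) ≡ 5 ≠ 0 (mod 7), P does NOT lie on the curve.


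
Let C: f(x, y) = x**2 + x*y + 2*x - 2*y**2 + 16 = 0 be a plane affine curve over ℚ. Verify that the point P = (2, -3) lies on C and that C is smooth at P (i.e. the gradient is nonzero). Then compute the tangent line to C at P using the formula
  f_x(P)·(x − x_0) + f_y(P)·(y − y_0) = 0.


Tangent line at P: 3*x + 14*y + 36 = 0.

Step 1: f(2, -3) = 0, so P lies on C.
Step 2: partial derivatives
  f_x(x, y) = 2*x + y + 2, f_y(x, y) = x - 4*y.
  f_x(P) = 3, f_y(P) = 14 (gradient nonzero, so P is smooth).
Step 3: tangent line at P: 3·(x − 2) + 14·(y − -3) = 0.
Expanding: 3*x + 14*y + 36 = 0.


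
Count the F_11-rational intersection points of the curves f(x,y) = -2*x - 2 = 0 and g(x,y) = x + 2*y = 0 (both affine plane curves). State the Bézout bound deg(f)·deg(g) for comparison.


Common zeros: {(10, 6)}; count = 1; Bézout bound = 1.

deg(f) = 1, deg(g) = 1, so Bézout bound = 1.
Scan x ∈ F_11. For each x, list the y ∈ F_11 with f(x, y) ≡ 0 and those with g(x, y) ≡ 0 (mod 11); the common zeros in that column are the intersection.
  x = 0: f ≡ 0 at y ∈ ∅; g ≡ 0 at y ∈ {0}; common: ∅.
  x = 1: f ≡ 0 at y ∈ ∅; g ≡ 0 at y ∈ {5}; common: ∅.
  x = 2: f ≡ 0 at y ∈ ∅; g ≡ 0 at y ∈ {10}; common: ∅.
  x = 3: f ≡ 0 at y ∈ ∅; g ≡ 0 at y ∈ {4}; common: ∅.
  x = 4: f ≡ 0 at y ∈ ∅; g ≡ 0 at y ∈ {9}; common: ∅.
  x = 5: f ≡ 0 at y ∈ ∅; g ≡ 0 at y ∈ {3}; common: ∅.
  x = 6: f ≡ 0 at y ∈ ∅; g ≡ 0 at y ∈ {8}; common: ∅.
  x = 7: f ≡ 0 at y ∈ ∅; g ≡ 0 at y ∈ {2}; common: ∅.
  x = 8: f ≡ 0 at y ∈ ∅; g ≡ 0 at y ∈ {7}; common: ∅.
  x = 9: f ≡ 0 at y ∈ ∅; g ≡ 0 at y ∈ {1}; common: ∅.
  x = 10: f ≡ 0 at y ∈ {0, 1, 2, 3, 4, 5, 6, 7, 8, 9, 10}; g ≡ 0 at y ∈ {6}; common: {6}.
Collecting: common zeros = {(10, 6)}, so the count is 1.
Comparison with the Bézout bound: 1 ≤ 1 = deg(f)·deg(g), as expected for curves with no common component (the bound is attained).


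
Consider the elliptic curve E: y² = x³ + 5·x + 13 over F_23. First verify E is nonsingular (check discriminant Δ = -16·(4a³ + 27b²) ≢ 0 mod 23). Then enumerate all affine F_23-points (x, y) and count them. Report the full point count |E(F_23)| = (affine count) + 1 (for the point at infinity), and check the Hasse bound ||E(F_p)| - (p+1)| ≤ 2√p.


Affine points = {(0, 6), (0, 17), (2, 10), (2, 13), (3, 3), (3, 20), (5, 5), (5, 18), (6, 11), (6, 12), (7, 0), (8, 6), (8, 17), (15, 6), (15, 17), (16, 7), (16, 16), (18, 1), (18, 22), (21, 8), (21, 15)}; affine count = 21; |E(F_23)| = 22.

Discriminant check: Δ ∝ 4a³ + 27b² = 4·5³ + 27·13² = 4·125 + 27·169 ≡ 3 (mod 23). Nonzero ⇒ E is nonsingular.
For each x ∈ F_23, compute rhs = x³ + 5·x + 13 mod 23, then count y ∈ F_23 with y² ≡ rhs.
  x = 0: rhs = 13, matching y values: 6, 17 (2 points).
  x = 1: rhs = 19, matching y values: none (0 points).
  x = 2: rhs = 8, matching y values: 10, 13 (2 points).
  x = 3: rhs = 9, matching y values: 3, 20 (2 points).
  x = 4: rhs = 5, matching y values: none (0 points).
  x = 5: rhs = 2, matching y values: 5, 18 (2 points).
  x = 6: rhs = 6, matching y values: 11, 12 (2 points).
  x = 7: rhs = 0, matching y values: 0 (1 points).
  x = 8: rhs = 13, matching y values: 6, 17 (2 points).
  x = 9: rhs = 5, matching y values: none (0 points).
  x = 10: rhs = 5, matching y values: none (0 points).
  x = 11: rhs = 19, matching y values: none (0 points).
  x = 12: rhs = 7, matching y values: none (0 points).
  x = 13: rhs = 21, matching y values: none (0 points).
  x = 14: rhs = 21, matching y values: none (0 points).
  x = 15: rhs = 13, matching y values: 6, 17 (2 points).
  x = 16: rhs = 3, matching y values: 7, 16 (2 points).
  x = 17: rhs = 20, matching y values: none (0 points).
  x = 18: rhs = 1, matching y values: 1, 22 (2 points).
  x = 19: rhs = 21, matching y values: none (0 points).
  x = 20: rhs = 17, matching y values: none (0 points).
  x = 21: rhs = 18, matching y values: 8, 15 (2 points).
  x = 22: rhs = 7, matching y values: none (0 points).
Total affine count: 21.
Full point count |E(F_23)| = 21 + 1 = 22.
Hasse bound: |22 − (23+1)| = |-2| = 2 ≤ 2√23 ≈ 9.5917 ✓.


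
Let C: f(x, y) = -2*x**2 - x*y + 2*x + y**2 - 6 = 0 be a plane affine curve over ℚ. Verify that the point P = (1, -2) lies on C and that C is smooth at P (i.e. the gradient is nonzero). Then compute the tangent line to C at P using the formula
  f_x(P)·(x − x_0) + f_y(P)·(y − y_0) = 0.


Tangent line at P: -5*y - 10 = 0.

Step 1: f(1, -2) = 0, so P lies on C.
Step 2: partial derivatives
  f_x(x, y) = -4*x - y + 2, f_y(x, y) = -x + 2*y.
  f_x(P) = 0, f_y(P) = -5 (gradient nonzero, so P is smooth).
Step 3: tangent line at P: 0·(x − 1) + -5·(y − -2) = 0.
Expanding: -5*y - 10 = 0.


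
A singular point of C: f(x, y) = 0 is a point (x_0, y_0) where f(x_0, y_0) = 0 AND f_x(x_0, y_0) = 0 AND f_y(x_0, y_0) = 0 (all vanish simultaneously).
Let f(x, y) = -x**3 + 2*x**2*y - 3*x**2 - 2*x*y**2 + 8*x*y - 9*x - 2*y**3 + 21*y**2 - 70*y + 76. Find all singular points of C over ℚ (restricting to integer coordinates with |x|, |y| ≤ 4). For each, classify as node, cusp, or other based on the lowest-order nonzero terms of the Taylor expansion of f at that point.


Singular points: {(1, 3)}; classification: cusp.

Compute partial derivatives:
  f_x = -3*x**2 + 4*x*y - 6*x - 2*y**2 + 8*y - 9.
  f_y = 2*x**2 - 4*x*y + 8*x - 6*y**2 + 42*y - 70.
Scan x_0 ∈ {−4, ..., 4}. For each x_0, f_y(x_0, y) is a polynomial in y; find its integer roots y ∈ {−4, ..., 4}, then test f_x and f at those candidates.
  x = -4: f_y(-4, y) = -6*y**2 + 58*y - 70; no integer root y with |y| ≤ 4.
  x = -3: f_y(-3, y) = -6*y**2 + 54*y - 76; no integer root y with |y| ≤ 4.
  x = -2: f_y(-2, y) = -6*y**2 + 50*y - 78; no integer root y with |y| ≤ 4.
  x = -1: f_y(-1, y) = -6*y**2 + 46*y - 76; no integer root y with |y| ≤ 4.
  x = 0: f_y(0, y) = -6*y**2 + 42*y - 70; no integer root y with |y| ≤ 4.
  x = 1: f_y(1, y) = -6*y**2 + 38*y - 60; vanishes at y ∈ {3}. (1, 3): f_x = 0, f = 0 — SINGULAR.
  x = 2: f_y(2, y) = -6*y**2 + 34*y - 46; no integer root y with |y| ≤ 4.
  x = 3: f_y(3, y) = -6*y**2 + 30*y - 28; no integer root y with |y| ≤ 4.
  x = 4: f_y(4, y) = -6*y**2 + 26*y - 6; no integer root y with |y| ≤ 4.
Only singular point on the grid: (1, 3).
Classify: substitute x = 1 + u, y = 3 + v and expand: f = -u**3 + 2*u**2*v - 2*u*v**2 - 2*v**3 + v**2.
No constant or linear terms (consistent with a singular point). Quadratic part: v**2. Cubic part: -u**3 + 2*u**2*v - 2*u*v**2 - 2*v**3.
The quadratic part v**2 is a perfect square, so there is a single (double) tangent line v = 0, i.e. y = 3. Restricting the cubic part to that line (v = 0) leaves -u**3 ≠ 0, so f is not divisible by v and the branch is v² ≈ u**3 to lowest order — this is a cusp.
Classification: cusp.


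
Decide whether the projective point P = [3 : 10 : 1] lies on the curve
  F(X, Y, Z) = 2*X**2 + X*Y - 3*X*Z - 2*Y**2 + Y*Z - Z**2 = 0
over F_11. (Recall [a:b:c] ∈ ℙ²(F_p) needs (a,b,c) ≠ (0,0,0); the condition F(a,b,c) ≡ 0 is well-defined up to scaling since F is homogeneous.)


F(3,10,1) ≡ 2 (mod 11); P is NOT on the curve.

Evaluate F(3, 10, 1) term-by-term (mod 11).
  2*X**2 ↦ 2·9·1·1 = 18
  X*Y ↦ 1·3·10·1 = 30
  -3*X*Z ↦ -3·3·1·1 = -9
  -2*Y**2 ↦ -2·1·100·1 = -200
  Y*Z ↦ 1·1·10·1 = 10
  -Z**2 ↦ -1·1·1·1 = -1
Sum: F(3, 10, 1) = (18) + (30) + (-9) + (-200) + (10) + (-1) = -152.
Reducing mod 11: -152 ≡ 2 (mod 11).
Since F(a, b, c) ≡ 2 ≠ 0 (mod 11), P does NOT lie on the curve.


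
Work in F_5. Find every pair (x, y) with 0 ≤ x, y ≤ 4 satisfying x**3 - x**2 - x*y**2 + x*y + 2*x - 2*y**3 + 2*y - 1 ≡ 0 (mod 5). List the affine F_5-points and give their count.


Affine F_5-points: {(3, 2), (4, 0), (4, 1), (4, 2)}; count = 4.

For each of the 25 pairs (x, y) ∈ F_5², evaluate f(x, y) mod 5. Record the zeros.
  x = 0: [0↦4, 1↦4, 2↦2, 3↦1, 4↦4]  zeros at y ∈ ∅
  x = 1: [0↦1, 1↦1, 2↦2, 3↦2, 4↦4]  zeros at y ∈ ∅
  x = 2: [0↦2, 1↦2, 2↦1, 3↦2, 4↦3]  zeros at y ∈ ∅
  x = 3: [0↦3, 1↦3, 2↦0, 3↦2, 4↦2]  zeros at y ∈ {2}
  x = 4: [0↦0, 1↦0, 2↦0, 3↦3, 4↦2]  zeros at y ∈ {0, 1, 2}
Collecting zeros: affine points = {(3, 2), (4, 0), (4, 1), (4, 2)}.
Total count |C(F_5)_aff| = 4.


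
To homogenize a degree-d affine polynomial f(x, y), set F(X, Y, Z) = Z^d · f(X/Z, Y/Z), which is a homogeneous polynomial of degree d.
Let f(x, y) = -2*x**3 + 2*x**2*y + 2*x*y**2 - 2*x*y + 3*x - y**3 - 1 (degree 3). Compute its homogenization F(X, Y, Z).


F(X, Y, Z) = -2*X**3 + 2*X**2*Y + 2*X*Y**2 - 2*X*Y*Z + 3*X*Z**2 - Y**3 - Z**3

deg(f) = 3.
Substitute x = X/Z, y = Y/Z into f, then multiply by Z^3.
  monomial -2·x^3·y^0 ↦ -2·X^3·Y^0·Z^0.
  monomial 2·x^2·y^1 ↦ 2·X^2·Y^1·Z^0.
  monomial 2·x^1·y^2 ↦ 2·X^1·Y^2·Z^0.
  monomial -2·x^1·y^1 ↦ -2·X^1·Y^1·Z^1.
  monomial 3·x^1·y^0 ↦ 3·X^1·Y^0·Z^2.
  monomial -1·x^0·y^3 ↦ -1·X^0·Y^3·Z^0.
  monomial -1·x^0·y^0 ↦ -1·X^0·Y^0·Z^3.
Collecting: F(X, Y, Z) = -2*X**3 + 2*X**2*Y + 2*X*Y**2 - 2*X*Y*Z + 3*X*Z**2 - Y**3 - Z**3.


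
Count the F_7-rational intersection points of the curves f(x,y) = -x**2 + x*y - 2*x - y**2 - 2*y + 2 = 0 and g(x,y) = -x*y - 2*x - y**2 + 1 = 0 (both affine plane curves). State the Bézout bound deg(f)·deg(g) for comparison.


Common zeros: {(1, 2), (1, 4)}; count = 2; Bézout bound = 4.

deg(f) = 2, deg(g) = 2, so Bézout bound = 4.
Scan x ∈ F_7. For each x, list the y ∈ F_7 with f(x, y) ≡ 0 and those with g(x, y) ≡ 0 (mod 7); the common zeros in that column are the intersection.
  x = 0: f ≡ 0 at y ∈ ∅; g ≡ 0 at y ∈ {1, 6}; common: ∅.
  x = 1: f ≡ 0 at y ∈ {2, 4}; g ≡ 0 at y ∈ {2, 4}; common: {2, 4}.
  x = 2: f ≡ 0 at y ∈ {1, 6}; g ≡ 0 at y ∈ ∅; common: ∅.
  x = 3: f ≡ 0 at y ∈ ∅; g ≡ 0 at y ∈ ∅; common: ∅.
  x = 4: f ≡ 0 at y ∈ {1}; g ≡ 0 at y ∈ {0, 3}; common: ∅.
  x = 5: f ≡ 0 at y ∈ ∅; g ≡ 0 at y ∈ ∅; common: ∅.
  x = 6: f ≡ 0 at y ∈ {2}; g ≡ 0 at y ∈ ∅; common: ∅.
Collecting: common zeros = {(1, 2), (1, 4)}, so the count is 2.
Comparison with the Bézout bound: 2 ≤ 4 = deg(f)·deg(g), as expected for curves with no common component (the affine F_7-count falls short of the bound because intersections may lie at infinity, over extension fields, or carry multiplicity).


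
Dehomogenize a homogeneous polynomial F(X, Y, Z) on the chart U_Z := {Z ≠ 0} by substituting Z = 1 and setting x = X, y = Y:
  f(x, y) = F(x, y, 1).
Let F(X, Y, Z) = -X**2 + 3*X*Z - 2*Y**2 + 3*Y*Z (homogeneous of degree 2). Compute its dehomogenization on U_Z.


f(x, y) = -x**2 + 3*x - 2*y**2 + 3*y

On U_Z we set Z = 1. Each monomial c·X^i·Y^j·Z^k in F becomes c·x^i·y^j·1^k = c·x^i·y^j.
Substituting Z = 1: F(X, Y, 1) = -x**2 + 3*x - 2*y**2 + 3*y.
Note: deg(f) ≤ deg(F) = 2; strict inequality happens when F is divisible by Z (lost terms).


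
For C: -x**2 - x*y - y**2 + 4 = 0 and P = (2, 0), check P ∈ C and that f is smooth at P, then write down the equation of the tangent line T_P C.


Tangent line at P: -4*x - 2*y + 8 = 0.

Step 1: f(2, 0) = 0, so P lies on C.
Step 2: partial derivatives
  f_x(x, y) = -2*x - y, f_y(x, y) = -x - 2*y.
  f_x(P) = -4, f_y(P) = -2 (gradient nonzero, so P is smooth).
Step 3: tangent line at P: -4·(x − 2) + -2·(y − 0) = 0.
Expanding: -4*x - 2*y + 8 = 0.


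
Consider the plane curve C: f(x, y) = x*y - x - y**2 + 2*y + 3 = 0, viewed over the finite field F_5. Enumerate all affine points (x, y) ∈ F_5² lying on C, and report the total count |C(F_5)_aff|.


Affine F_5-points: {(0, 3), (0, 4), (2, 2), (3, 0)}; count = 4.

For each of the 25 pairs (x, y) ∈ F_5², evaluate f(x, y) mod 5. Record the zeros.
  x = 0: [0↦3, 1↦4, 2↦3, 3↦0, 4↦0]  zeros at y ∈ {3, 4}
  x = 1: [0↦2, 1↦4, 2↦4, 3↦2, 4↦3]  zeros at y ∈ ∅
  x = 2: [0↦1, 1↦4, 2↦0, 3↦4, 4↦1]  zeros at y ∈ {2}
  x = 3: [0↦0, 1↦4, 2↦1, 3↦1, 4↦4]  zeros at y ∈ {0}
  x = 4: [0↦4, 1↦4, 2↦2, 3↦3, 4↦2]  zeros at y ∈ ∅
Collecting zeros: affine points = {(0, 3), (0, 4), (2, 2), (3, 0)}.
Total count |C(F_5)_aff| = 4.


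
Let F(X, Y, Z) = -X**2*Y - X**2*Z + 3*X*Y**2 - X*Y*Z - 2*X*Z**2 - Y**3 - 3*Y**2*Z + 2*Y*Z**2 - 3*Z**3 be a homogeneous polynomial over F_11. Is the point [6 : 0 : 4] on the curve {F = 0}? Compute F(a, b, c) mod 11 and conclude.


F(6,0,4) ≡ 0 (mod 11); P is on the curve.

Evaluate F(6, 0, 4) term-by-term (mod 11).
  -X**2*Y ↦ -1·36·0·1 = 0
  -X**2*Z ↦ -1·36·1·4 = -144
  3*X*Y**2 ↦ 3·6·0·1 = 0
  -X*Y*Z ↦ -1·6·0·4 = 0
  -2*X*Z**2 ↦ -2·6·1·16 = -192
  -Y**3 ↦ -1·1·0·1 = 0
  -3*Y**2*Z ↦ -3·1·0·4 = 0
  2*Y*Z**2 ↦ 2·1·0·16 = 0
  -3*Z**3 ↦ -3·1·1·64 = -192
Sum: F(6, 0, 4) = (0) + (-144) + (0) + (0) + (-192) + (0) + (0) + (0) + (-192) = -528.
Reducing mod 11: -528 ≡ 0 (mod 11).
Since F(a, b, c) ≡ 0 (mod 11), P lies on the curve.


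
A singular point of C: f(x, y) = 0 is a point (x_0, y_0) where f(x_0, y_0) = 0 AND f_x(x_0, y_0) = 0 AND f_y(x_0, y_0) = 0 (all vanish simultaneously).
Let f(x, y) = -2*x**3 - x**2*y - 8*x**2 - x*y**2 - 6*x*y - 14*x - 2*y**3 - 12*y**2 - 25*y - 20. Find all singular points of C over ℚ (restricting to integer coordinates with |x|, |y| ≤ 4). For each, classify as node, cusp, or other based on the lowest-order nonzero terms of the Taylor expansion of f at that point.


Singular points: {(-1, -2)}; classification: cusp.

Compute partial derivatives:
  f_x = -6*x**2 - 2*x*y - 16*x - y**2 - 6*y - 14.
  f_y = -x**2 - 2*x*y - 6*x - 6*y**2 - 24*y - 25.
Scan x_0 ∈ {−4, ..., 4}. For each x_0, f_y(x_0, y) is a polynomial in y; find its integer roots y ∈ {−4, ..., 4}, then test f_x and f at those candidates.
  x = -4: f_y(-4, y) = -6*y**2 - 16*y - 17; no integer root y with |y| ≤ 4.
  x = -3: f_y(-3, y) = -6*y**2 - 18*y - 16; no integer root y with |y| ≤ 4.
  x = -2: f_y(-2, y) = -6*y**2 - 20*y - 17; no integer root y with |y| ≤ 4.
  x = -1: f_y(-1, y) = -6*y**2 - 22*y - 20; vanishes at y ∈ {-2}. (-1, -2): f_x = 0, f = 0 — SINGULAR.
  x = 0: f_y(0, y) = -6*y**2 - 24*y - 25; no integer root y with |y| ≤ 4.
  x = 1: f_y(1, y) = -6*y**2 - 26*y - 32; no integer root y with |y| ≤ 4.
  x = 2: f_y(2, y) = -6*y**2 - 28*y - 41; no integer root y with |y| ≤ 4.
  x = 3: f_y(3, y) = -6*y**2 - 30*y - 52; no integer root y with |y| ≤ 4.
  x = 4: f_y(4, y) = -6*y**2 - 32*y - 65; no integer root y with |y| ≤ 4.
Only singular point on the grid: (-1, -2).
Classify: substitute x = -1 + u, y = -2 + v and expand: f = -2*u**3 - u**2*v - u*v**2 - 2*v**3 + v**2.
No constant or linear terms (consistent with a singular point). Quadratic part: v**2. Cubic part: -2*u**3 - u**2*v - u*v**2 - 2*v**3.
The quadratic part v**2 is a perfect square, so there is a single (double) tangent line v = 0, i.e. y = -2. Restricting the cubic part to that line (v = 0) leaves -2*u**3 ≠ 0, so f is not divisible by v and the branch is v² ≈ 2*u**3 to lowest order — this is a cusp.
Classification: cusp.


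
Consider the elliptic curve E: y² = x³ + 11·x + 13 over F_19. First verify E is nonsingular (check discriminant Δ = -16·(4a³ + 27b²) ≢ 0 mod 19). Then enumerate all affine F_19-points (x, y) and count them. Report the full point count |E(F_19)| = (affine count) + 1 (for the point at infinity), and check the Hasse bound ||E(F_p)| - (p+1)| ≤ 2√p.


Affine points = {(1, 5), (1, 14), (2, 9), (2, 10), (3, 4), (3, 15), (4, 8), (4, 11), (8, 9), (8, 10), (9, 9), (9, 10), (12, 7), (12, 12), (13, 4), (13, 15), (14, 2), (14, 17), (15, 0), (18, 1), (18, 18)}; affine count = 21; |E(F_19)| = 22.

Discriminant check: Δ ∝ 4a³ + 27b² = 4·11³ + 27·13² = 4·1331 + 27·169 ≡ 7 (mod 19). Nonzero ⇒ E is nonsingular.
For each x ∈ F_19, compute rhs = x³ + 11·x + 13 mod 19, then count y ∈ F_19 with y² ≡ rhs.
  x = 0: rhs = 13, matching y values: none (0 points).
  x = 1: rhs = 6, matching y values: 5, 14 (2 points).
  x = 2: rhs = 5, matching y values: 9, 10 (2 points).
  x = 3: rhs = 16, matching y values: 4, 15 (2 points).
  x = 4: rhs = 7, matching y values: 8, 11 (2 points).
  x = 5: rhs = 3, matching y values: none (0 points).
  x = 6: rhs = 10, matching y values: none (0 points).
  x = 7: rhs = 15, matching y values: none (0 points).
  x = 8: rhs = 5, matching y values: 9, 10 (2 points).
  x = 9: rhs = 5, matching y values: 9, 10 (2 points).
  x = 10: rhs = 2, matching y values: none (0 points).
  x = 11: rhs = 2, matching y values: none (0 points).
  x = 12: rhs = 11, matching y values: 7, 12 (2 points).
  x = 13: rhs = 16, matching y values: 4, 15 (2 points).
  x = 14: rhs = 4, matching y values: 2, 17 (2 points).
  x = 15: rhs = 0, matching y values: 0 (1 points).
  x = 16: rhs = 10, matching y values: none (0 points).
  x = 17: rhs = 2, matching y values: none (0 points).
  x = 18: rhs = 1, matching y values: 1, 18 (2 points).
Total affine count: 21.
Full point count |E(F_19)| = 21 + 1 = 22.
Hasse bound: |22 − (19+1)| = |2| = 2 ≤ 2√19 ≈ 8.7178 ✓.


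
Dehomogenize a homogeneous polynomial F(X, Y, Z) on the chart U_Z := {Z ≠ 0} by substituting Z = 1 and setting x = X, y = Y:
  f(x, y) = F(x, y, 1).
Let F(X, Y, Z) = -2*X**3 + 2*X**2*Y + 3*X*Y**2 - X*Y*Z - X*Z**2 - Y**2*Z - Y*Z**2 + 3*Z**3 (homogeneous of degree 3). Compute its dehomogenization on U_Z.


f(x, y) = -2*x**3 + 2*x**2*y + 3*x*y**2 - x*y - x - y**2 - y + 3

On U_Z we set Z = 1. Each monomial c·X^i·Y^j·Z^k in F becomes c·x^i·y^j·1^k = c·x^i·y^j.
Substituting Z = 1: F(X, Y, 1) = -2*x**3 + 2*x**2*y + 3*x*y**2 - x*y - x - y**2 - y + 3.
Note: deg(f) ≤ deg(F) = 3; strict inequality happens when F is divisible by Z (lost terms).


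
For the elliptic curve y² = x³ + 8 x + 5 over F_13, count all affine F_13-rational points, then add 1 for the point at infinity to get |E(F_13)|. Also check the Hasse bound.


Affine points = {(1, 1), (1, 12), (2, 4), (2, 9), (3, 2), (3, 11), (4, 6), (4, 7), (5, 1), (5, 12), (6, 3), (6, 10), (7, 1), (7, 12), (8, 3), (8, 10), (9, 0), (12, 3), (12, 10)}; affine count = 19; |E(F_13)| = 20.

Discriminant check: Δ ∝ 4a³ + 27b² = 4·8³ + 27·5² = 4·512 + 27·25 ≡ 6 (mod 13). Nonzero ⇒ E is nonsingular.
For each x ∈ F_13, compute rhs = x³ + 8·x + 5 mod 13, then count y ∈ F_13 with y² ≡ rhs.
  x = 0: rhs = 5, matching y values: none (0 points).
  x = 1: rhs = 1, matching y values: 1, 12 (2 points).
  x = 2: rhs = 3, matching y values: 4, 9 (2 points).
  x = 3: rhs = 4, matching y values: 2, 11 (2 points).
  x = 4: rhs = 10, matching y values: 6, 7 (2 points).
  x = 5: rhs = 1, matching y values: 1, 12 (2 points).
  x = 6: rhs = 9, matching y values: 3, 10 (2 points).
  x = 7: rhs = 1, matching y values: 1, 12 (2 points).
  x = 8: rhs = 9, matching y values: 3, 10 (2 points).
  x = 9: rhs = 0, matching y values: 0 (1 points).
  x = 10: rhs = 6, matching y values: none (0 points).
  x = 11: rhs = 7, matching y values: none (0 points).
  x = 12: rhs = 9, matching y values: 3, 10 (2 points).
Total affine count: 19.
Full point count |E(F_13)| = 19 + 1 = 20.
Hasse bound: |20 − (13+1)| = |6| = 6 ≤ 2√13 ≈ 7.2111 ✓.
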